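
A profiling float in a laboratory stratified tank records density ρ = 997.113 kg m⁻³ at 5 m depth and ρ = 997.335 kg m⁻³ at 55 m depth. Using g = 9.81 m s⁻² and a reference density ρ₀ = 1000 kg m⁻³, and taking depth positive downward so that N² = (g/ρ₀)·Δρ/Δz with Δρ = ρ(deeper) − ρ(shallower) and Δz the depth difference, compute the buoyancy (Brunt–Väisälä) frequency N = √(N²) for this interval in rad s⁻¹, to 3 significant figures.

Δρ = 997.335 − 997.113 = 0.222 kg m⁻³ over Δz = 55 − 5 = 50 m.
N² = (9.81/1000) × (0.222/50) = 4.3556 × 10⁻⁵ s⁻².
N = √(4.3556 × 10⁻⁵) = 6.5997 × 10⁻³ rad s⁻¹ ≈ 6.60 × 10⁻³ rad s⁻¹.

6.60 × 10⁻³ rad s⁻¹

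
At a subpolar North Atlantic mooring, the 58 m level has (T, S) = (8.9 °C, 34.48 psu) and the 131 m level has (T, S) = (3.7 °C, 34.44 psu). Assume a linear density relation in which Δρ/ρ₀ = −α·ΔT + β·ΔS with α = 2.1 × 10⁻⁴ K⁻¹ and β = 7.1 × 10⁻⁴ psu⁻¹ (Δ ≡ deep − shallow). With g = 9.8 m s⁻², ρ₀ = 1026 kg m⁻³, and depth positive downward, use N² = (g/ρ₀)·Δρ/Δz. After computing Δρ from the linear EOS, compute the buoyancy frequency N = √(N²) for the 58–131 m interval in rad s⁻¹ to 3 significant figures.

0.0119 rad s⁻¹

ΔT = -5.2 K, ΔS = -0.04 psu (deep − shallow).
Δρ/ρ₀ = −αΔT + βΔS = 1.092 × 10⁻³ − 2.84 × 10⁻⁵ = 1.0636 × 10⁻³, so Δρ ≈ 1.091 kg m⁻³.
N² = (g/ρ₀)·Δρ/Δz = g·(Δρ/ρ₀)/Δz = 9.8 × 1.0636 × 10⁻³ / 73 = 1.4278 × 10⁻⁴ s⁻².
N = √(1.4278 × 10⁻⁴) = 0.011949 rad s⁻¹ ≈ 0.0119 rad s⁻¹.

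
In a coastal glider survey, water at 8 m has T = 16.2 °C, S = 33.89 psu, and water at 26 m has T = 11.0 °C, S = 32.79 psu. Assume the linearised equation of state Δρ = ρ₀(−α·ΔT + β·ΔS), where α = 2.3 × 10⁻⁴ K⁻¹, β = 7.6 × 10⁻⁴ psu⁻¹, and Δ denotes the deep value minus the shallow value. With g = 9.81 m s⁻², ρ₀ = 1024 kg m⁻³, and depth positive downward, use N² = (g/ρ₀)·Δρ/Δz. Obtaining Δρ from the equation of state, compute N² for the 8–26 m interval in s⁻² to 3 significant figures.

ΔT = -5.2 K, ΔS = -1.10 psu (deep − shallow).
Δρ/ρ₀ = −αΔT + βΔS = 1.196 × 10⁻³ − 8.36 × 10⁻⁴ = 3.60 × 10⁻⁴, so Δρ ≈ 0.3686 kg m⁻³.
N² = (g/ρ₀)·Δρ/Δz = g·(Δρ/ρ₀)/Δz = 9.81 × 3.60 × 10⁻⁴ / 18 = 1.9620 × 10⁻⁴ s⁻² ≈ 1.96 × 10⁻⁴ s⁻².

1.96 × 10⁻⁴ s⁻²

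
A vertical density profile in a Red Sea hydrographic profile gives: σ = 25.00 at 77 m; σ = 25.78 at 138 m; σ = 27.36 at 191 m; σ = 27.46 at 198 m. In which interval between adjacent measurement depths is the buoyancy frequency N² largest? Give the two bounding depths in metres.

Compute the density gradient over each adjacent pair:
  77–138 m: Δρ/Δz = 0.78/61 = 0.013 kg m⁻⁴
  138–191 m: Δρ/Δz = 1.58/53 = 0.030 kg m⁻⁴
  191–198 m: Δρ/Δz = 0.10/7 = 0.014 kg m⁻⁴
The largest gradient is in the 138–191 m interval — the pycnocline.

138–191 m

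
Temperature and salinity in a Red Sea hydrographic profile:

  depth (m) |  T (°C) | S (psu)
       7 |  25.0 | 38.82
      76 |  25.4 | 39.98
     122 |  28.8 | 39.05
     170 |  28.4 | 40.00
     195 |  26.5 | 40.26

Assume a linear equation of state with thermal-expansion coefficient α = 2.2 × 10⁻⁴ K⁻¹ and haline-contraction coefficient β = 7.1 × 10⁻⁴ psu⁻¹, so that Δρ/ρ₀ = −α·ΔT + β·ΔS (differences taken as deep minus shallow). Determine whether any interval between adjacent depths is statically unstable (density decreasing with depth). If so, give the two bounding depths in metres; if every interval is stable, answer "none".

Evaluate Δρ/ρ₀ = −αΔT + βΔS across each adjacent pair:
  7–76 m: −αΔT+βΔS = −(2.2 × 10⁻⁴)(+0.4)+(7.1 × 10⁻⁴)(+1.16) = 7.4 × 10⁻⁴ → stable
  76–122 m: −αΔT+βΔS = −(2.2 × 10⁻⁴)(+3.4)+(7.1 × 10⁻⁴)(-0.93) = -1.4 × 10⁻³ → UNSTABLE
  122–170 m: −αΔT+βΔS = −(2.2 × 10⁻⁴)(-0.4)+(7.1 × 10⁻⁴)(+0.95) = 7.6 × 10⁻⁴ → stable
  170–195 m: −αΔT+βΔS = −(2.2 × 10⁻⁴)(-1.9)+(7.1 × 10⁻⁴)(+0.26) = 6.0 × 10⁻⁴ → stable
The 76–122 m interval has Δρ < 0: lighter water underlies denser water.

76–122 m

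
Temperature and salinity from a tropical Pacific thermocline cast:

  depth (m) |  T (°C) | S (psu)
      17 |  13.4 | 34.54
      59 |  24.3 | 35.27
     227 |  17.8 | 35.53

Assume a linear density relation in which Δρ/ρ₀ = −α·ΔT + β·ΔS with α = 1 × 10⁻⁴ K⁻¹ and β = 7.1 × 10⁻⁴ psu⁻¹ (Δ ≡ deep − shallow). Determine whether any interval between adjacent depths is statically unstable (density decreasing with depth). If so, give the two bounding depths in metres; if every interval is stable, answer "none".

Evaluate Δρ/ρ₀ = −αΔT + βΔS across each adjacent pair:
  17–59 m: −αΔT+βΔS = −(1 × 10⁻⁴)(+10.9)+(7.1 × 10⁻⁴)(+0.73) = -5.7 × 10⁻⁴ → UNSTABLE
  59–227 m: −αΔT+βΔS = −(1 × 10⁻⁴)(-6.5)+(7.1 × 10⁻⁴)(+0.26) = 8.3 × 10⁻⁴ → stable
The 17–59 m interval has Δρ < 0: lighter water underlies denser water.

17–59 m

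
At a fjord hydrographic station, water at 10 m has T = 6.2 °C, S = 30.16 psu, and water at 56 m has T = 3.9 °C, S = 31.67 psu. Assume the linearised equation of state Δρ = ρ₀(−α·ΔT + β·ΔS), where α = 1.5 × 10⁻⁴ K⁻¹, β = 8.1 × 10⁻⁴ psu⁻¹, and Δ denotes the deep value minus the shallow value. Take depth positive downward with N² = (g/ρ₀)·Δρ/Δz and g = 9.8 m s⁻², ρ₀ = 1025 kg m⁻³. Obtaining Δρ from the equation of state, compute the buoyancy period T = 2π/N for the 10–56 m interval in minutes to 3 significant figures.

ΔT = -2.3 K, ΔS = +1.51 psu (deep − shallow).
Δρ/ρ₀ = −αΔT + βΔS = 3.45 × 10⁻⁴ + 1.2231 × 10⁻³ = 1.5681 × 10⁻³, so Δρ ≈ 1.607 kg m⁻³.
N² = (g/ρ₀)·Δρ/Δz = g·(Δρ/ρ₀)/Δz = 9.8 × 1.5681 × 10⁻³ / 46 = 3.3407 × 10⁻⁴ s⁻².
N = √(3.3407 × 10⁻⁴) = 0.018278 rad s⁻¹ → T = 2π/N = 343.76 s = 5.7293 min ≈ 5.73 min.

5.73 min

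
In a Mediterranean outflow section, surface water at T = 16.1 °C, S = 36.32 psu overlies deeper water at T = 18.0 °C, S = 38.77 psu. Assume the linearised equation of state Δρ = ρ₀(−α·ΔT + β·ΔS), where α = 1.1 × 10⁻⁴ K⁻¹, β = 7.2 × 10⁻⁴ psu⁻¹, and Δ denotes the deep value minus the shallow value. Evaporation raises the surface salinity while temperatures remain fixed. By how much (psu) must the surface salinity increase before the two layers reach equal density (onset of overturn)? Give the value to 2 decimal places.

Neutral buoyancy requires −α(T_deep − T_surf) + β(S_deep − S_surf′) = 0.
S_surf′ = S_deep − (α/β)·ΔT = 38.77 − (1.1 × 10⁻⁴/7.2 × 10⁻⁴)·(+1.9) = 38.4797 psu.
Increase required: 38.4797 − 36.32 = 2.1597 psu.

2.16 psu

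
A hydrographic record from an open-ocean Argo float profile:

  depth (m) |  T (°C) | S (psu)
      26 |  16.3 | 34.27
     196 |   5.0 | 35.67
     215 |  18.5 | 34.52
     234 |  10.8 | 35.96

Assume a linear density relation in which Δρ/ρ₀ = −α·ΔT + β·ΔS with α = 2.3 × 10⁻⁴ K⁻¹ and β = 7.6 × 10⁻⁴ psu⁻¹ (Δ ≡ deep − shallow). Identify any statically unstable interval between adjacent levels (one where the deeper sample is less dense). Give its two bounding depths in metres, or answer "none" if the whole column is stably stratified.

Evaluate Δρ/ρ₀ = −αΔT + βΔS across each adjacent pair:
  26–196 m: −αΔT+βΔS = −(2.3 × 10⁻⁴)(-11.3)+(7.6 × 10⁻⁴)(+1.40) = 3.7 × 10⁻³ → stable
  196–215 m: −αΔT+βΔS = −(2.3 × 10⁻⁴)(+13.5)+(7.6 × 10⁻⁴)(-1.15) = -4.0 × 10⁻³ → UNSTABLE
  215–234 m: −αΔT+βΔS = −(2.3 × 10⁻⁴)(-7.7)+(7.6 × 10⁻⁴)(+1.44) = 2.9 × 10⁻³ → stable
The 196–215 m interval has Δρ < 0: lighter water underlies denser water.

196–215 m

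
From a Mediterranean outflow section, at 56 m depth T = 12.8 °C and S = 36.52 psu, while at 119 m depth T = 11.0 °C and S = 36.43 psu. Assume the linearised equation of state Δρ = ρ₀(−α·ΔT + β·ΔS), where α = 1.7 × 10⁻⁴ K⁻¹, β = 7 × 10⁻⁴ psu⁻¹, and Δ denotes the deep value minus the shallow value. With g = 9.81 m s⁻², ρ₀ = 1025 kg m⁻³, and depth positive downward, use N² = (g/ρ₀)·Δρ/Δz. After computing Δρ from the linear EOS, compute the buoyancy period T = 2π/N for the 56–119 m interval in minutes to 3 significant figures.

ΔT = -1.8 K, ΔS = -0.09 psu (deep − shallow).
Δρ/ρ₀ = −αΔT + βΔS = 3.06 × 10⁻⁴ − 6.30 × 10⁻⁵ = 2.43 × 10⁻⁴, so Δρ ≈ 0.2491 kg m⁻³.
N² = (g/ρ₀)·Δρ/Δz = g·(Δρ/ρ₀)/Δz = 9.81 × 2.43 × 10⁻⁴ / 63 = 3.7839 × 10⁻⁵ s⁻².
N = √(3.7839 × 10⁻⁵) = 6.1513 × 10⁻³ rad s⁻¹ → T = 2π/N = 1.0214 × 10³ s = 17.023 min ≈ 17.0 min.

17.0 min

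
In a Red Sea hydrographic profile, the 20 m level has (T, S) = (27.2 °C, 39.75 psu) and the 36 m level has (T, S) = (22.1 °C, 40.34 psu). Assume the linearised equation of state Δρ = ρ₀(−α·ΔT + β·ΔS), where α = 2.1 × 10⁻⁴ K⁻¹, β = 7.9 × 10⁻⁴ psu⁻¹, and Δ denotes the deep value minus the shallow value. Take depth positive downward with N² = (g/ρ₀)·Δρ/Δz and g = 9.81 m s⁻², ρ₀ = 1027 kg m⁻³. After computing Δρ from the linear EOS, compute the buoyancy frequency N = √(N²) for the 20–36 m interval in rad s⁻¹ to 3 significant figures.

0.0307 rad s⁻¹

ΔT = -5.1 K, ΔS = +0.59 psu (deep − shallow).
Δρ/ρ₀ = −αΔT + βΔS = 1.071 × 10⁻³ + 4.661 × 10⁻⁴ = 1.5371 × 10⁻³, so Δρ ≈ 1.579 kg m⁻³.
N² = (g/ρ₀)·Δρ/Δz = g·(Δρ/ρ₀)/Δz = 9.81 × 1.5371 × 10⁻³ / 16 = 9.4243 × 10⁻⁴ s⁻².
N = √(9.4243 × 10⁻⁴) = 0.030699 rad s⁻¹ ≈ 0.0307 rad s⁻¹.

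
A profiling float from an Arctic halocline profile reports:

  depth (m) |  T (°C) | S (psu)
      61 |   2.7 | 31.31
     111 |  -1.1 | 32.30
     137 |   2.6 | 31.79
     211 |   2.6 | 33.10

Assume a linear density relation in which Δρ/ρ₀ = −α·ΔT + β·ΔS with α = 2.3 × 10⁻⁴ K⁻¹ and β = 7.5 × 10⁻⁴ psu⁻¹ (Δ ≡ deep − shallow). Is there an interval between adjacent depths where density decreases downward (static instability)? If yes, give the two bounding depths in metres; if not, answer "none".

111–137 m

Evaluate Δρ/ρ₀ = −αΔT + βΔS across each adjacent pair:
  61–111 m: −αΔT+βΔS = −(2.3 × 10⁻⁴)(-3.8)+(7.5 × 10⁻⁴)(+0.99) = 1.6 × 10⁻³ → stable
  111–137 m: −αΔT+βΔS = −(2.3 × 10⁻⁴)(+3.7)+(7.5 × 10⁻⁴)(-0.51) = -1.2 × 10⁻³ → UNSTABLE
  137–211 m: −αΔT+βΔS = −(2.3 × 10⁻⁴)(+0.0)+(7.5 × 10⁻⁴)(+1.31) = 9.8 × 10⁻⁴ → stable
The 111–137 m interval has Δρ < 0: lighter water underlies denser water.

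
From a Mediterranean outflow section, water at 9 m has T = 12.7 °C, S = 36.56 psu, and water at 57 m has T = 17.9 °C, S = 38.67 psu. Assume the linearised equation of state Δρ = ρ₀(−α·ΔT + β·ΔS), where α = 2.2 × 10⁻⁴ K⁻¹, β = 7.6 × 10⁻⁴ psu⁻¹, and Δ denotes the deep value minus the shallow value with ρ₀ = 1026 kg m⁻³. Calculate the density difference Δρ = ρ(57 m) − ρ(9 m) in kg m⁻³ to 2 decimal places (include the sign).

+0.47 kg m⁻³

ΔT = +5.2 K, ΔS = +2.11 psu (deep − shallow).
Δρ/ρ₀ = −(2.2 × 10⁻⁴)(+5.2) + (7.6 × 10⁻⁴)(+2.11) = 4.596 × 10⁻⁴.
Δρ = 1026 × (4.596 × 10⁻⁴) = +0.47 kg m⁻³.
Positive Δρ: denser below, stable.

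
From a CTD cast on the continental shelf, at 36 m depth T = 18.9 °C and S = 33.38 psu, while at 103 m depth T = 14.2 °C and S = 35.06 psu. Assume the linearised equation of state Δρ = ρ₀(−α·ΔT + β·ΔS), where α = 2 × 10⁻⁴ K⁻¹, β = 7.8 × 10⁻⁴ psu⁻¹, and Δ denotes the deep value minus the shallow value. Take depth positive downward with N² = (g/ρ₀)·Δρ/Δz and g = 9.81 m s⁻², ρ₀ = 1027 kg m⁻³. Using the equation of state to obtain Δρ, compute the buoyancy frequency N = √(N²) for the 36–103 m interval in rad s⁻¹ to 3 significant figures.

0.0182 rad s⁻¹

ΔT = -4.7 K, ΔS = +1.68 psu (deep − shallow).
Δρ/ρ₀ = −αΔT + βΔS = 9.40 × 10⁻⁴ + 1.3104 × 10⁻³ = 2.2504 × 10⁻³, so Δρ ≈ 2.311 kg m⁻³.
N² = (g/ρ₀)·Δρ/Δz = g·(Δρ/ρ₀)/Δz = 9.81 × 2.2504 × 10⁻³ / 67 = 3.2950 × 10⁻⁴ s⁻².
N = √(3.2950 × 10⁻⁴) = 0.018152 rad s⁻¹ ≈ 0.0182 rad s⁻¹.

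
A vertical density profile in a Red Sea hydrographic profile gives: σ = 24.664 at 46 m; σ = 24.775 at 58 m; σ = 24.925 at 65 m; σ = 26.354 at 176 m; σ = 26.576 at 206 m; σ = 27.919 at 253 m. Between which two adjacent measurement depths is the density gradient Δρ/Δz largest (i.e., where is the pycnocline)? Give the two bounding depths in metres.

Compute the density gradient over each adjacent pair:
  46–58 m: Δρ/Δz = 0.111/12 = 9.2 × 10⁻³ kg m⁻⁴
  58–65 m: Δρ/Δz = 0.150/7 = 0.021 kg m⁻⁴
  65–176 m: Δρ/Δz = 1.429/111 = 0.013 kg m⁻⁴
  176–206 m: Δρ/Δz = 0.222/30 = 7.4 × 10⁻³ kg m⁻⁴
  206–253 m: Δρ/Δz = 1.343/47 = 0.029 kg m⁻⁴
The largest gradient is in the 206–253 m interval — the pycnocline.

206–253 m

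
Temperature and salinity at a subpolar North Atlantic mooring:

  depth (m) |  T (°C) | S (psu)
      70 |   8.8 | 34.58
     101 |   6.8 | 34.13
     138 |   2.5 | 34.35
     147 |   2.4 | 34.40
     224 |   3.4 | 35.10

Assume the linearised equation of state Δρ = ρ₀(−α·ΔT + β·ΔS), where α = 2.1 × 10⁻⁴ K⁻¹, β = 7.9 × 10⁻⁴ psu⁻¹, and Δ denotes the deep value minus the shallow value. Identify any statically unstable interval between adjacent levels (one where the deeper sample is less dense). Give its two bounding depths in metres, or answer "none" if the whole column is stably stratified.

none

Evaluate Δρ/ρ₀ = −αΔT + βΔS across each adjacent pair:
  70–101 m: −αΔT+βΔS = −(2.1 × 10⁻⁴)(-2.0)+(7.9 × 10⁻⁴)(-0.45) = 6.4 × 10⁻⁵ → stable
  101–138 m: −αΔT+βΔS = −(2.1 × 10⁻⁴)(-4.3)+(7.9 × 10⁻⁴)(+0.22) = 1.1 × 10⁻³ → stable
  138–147 m: −αΔT+βΔS = −(2.1 × 10⁻⁴)(-0.1)+(7.9 × 10⁻⁴)(+0.05) = 6.1 × 10⁻⁵ → stable
  147–224 m: −αΔT+βΔS = −(2.1 × 10⁻⁴)(+1.0)+(7.9 × 10⁻⁴)(+0.70) = 3.4 × 10⁻⁴ → stable
Every interval has Δρ > 0: the column is stably stratified throughout.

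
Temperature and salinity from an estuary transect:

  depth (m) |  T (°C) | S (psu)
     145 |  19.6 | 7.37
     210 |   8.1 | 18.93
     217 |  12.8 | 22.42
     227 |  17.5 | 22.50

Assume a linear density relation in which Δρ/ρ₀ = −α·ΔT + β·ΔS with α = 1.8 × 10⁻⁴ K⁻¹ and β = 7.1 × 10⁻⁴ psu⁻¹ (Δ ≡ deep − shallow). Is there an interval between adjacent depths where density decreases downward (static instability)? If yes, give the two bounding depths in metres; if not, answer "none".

217–227 m

Evaluate Δρ/ρ₀ = −αΔT + βΔS across each adjacent pair:
  145–210 m: −αΔT+βΔS = −(1.8 × 10⁻⁴)(-11.5)+(7.1 × 10⁻⁴)(+11.56) = 0.010 → stable
  210–217 m: −αΔT+βΔS = −(1.8 × 10⁻⁴)(+4.7)+(7.1 × 10⁻⁴)(+3.49) = 1.6 × 10⁻³ → stable
  217–227 m: −αΔT+βΔS = −(1.8 × 10⁻⁴)(+4.7)+(7.1 × 10⁻⁴)(+0.08) = -7.9 × 10⁻⁴ → UNSTABLE
The 217–227 m interval has Δρ < 0: lighter water underlies denser water.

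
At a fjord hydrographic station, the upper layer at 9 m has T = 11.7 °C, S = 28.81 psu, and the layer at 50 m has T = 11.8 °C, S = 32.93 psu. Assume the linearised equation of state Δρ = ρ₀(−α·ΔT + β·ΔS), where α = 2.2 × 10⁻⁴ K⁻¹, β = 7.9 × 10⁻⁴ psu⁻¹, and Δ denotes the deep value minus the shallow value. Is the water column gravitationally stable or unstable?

ΔT = 11.8 − 11.7 = +0.1 K and ΔS = 32.93 − 28.81 = +4.12 psu (deep − shallow).
−αΔT = -2.20 × 10⁻⁵; βΔS = 3.2548 × 10⁻³; sum Δρ/ρ₀ = 3.2328 × 10⁻³.
Δρ/ρ₀ > 0, so Δρ > 0: deeper water is denser → statically stable.

stable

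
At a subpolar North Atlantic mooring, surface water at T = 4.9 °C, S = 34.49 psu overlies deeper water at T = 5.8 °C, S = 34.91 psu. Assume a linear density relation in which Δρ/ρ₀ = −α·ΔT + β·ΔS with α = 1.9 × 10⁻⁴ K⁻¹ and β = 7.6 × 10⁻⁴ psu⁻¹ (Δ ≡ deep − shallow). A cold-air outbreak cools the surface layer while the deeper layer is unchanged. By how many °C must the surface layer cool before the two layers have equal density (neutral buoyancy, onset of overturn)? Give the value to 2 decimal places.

Neutral buoyancy requires Δρ = 0, i.e. −α(T_deep − T_surf′) + β(S_deep − S_surf) = 0.
T_surf′ = T_deep − (β/α)·ΔS = 5.8 − (7.6 × 10⁻⁴/1.9 × 10⁻⁴)·(+0.42) = 4.1200 °C.
Cooling required: 4.9 − (4.1200) = 0.7800 °C.

0.78 °C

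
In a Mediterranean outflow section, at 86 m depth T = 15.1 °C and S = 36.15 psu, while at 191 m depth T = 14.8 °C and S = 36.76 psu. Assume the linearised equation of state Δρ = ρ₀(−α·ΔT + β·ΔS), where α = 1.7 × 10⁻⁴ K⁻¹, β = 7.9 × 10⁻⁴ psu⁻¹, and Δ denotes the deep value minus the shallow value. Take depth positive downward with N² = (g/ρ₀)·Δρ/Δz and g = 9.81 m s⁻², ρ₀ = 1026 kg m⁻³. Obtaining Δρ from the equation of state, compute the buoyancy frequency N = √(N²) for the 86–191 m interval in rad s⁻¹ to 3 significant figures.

ΔT = -0.3 K, ΔS = +0.61 psu (deep − shallow).
Δρ/ρ₀ = −αΔT + βΔS = 5.10 × 10⁻⁵ + 4.819 × 10⁻⁴ = 5.329 × 10⁻⁴, so Δρ ≈ 0.5468 kg m⁻³.
N² = (g/ρ₀)·Δρ/Δz = g·(Δρ/ρ₀)/Δz = 9.81 × 5.329 × 10⁻⁴ / 105 = 4.9788 × 10⁻⁵ s⁻².
N = √(4.9788 × 10⁻⁵) = 7.0561 × 10⁻³ rad s⁻¹ ≈ 7.06 × 10⁻³ rad s⁻¹.

7.06 × 10⁻³ rad s⁻¹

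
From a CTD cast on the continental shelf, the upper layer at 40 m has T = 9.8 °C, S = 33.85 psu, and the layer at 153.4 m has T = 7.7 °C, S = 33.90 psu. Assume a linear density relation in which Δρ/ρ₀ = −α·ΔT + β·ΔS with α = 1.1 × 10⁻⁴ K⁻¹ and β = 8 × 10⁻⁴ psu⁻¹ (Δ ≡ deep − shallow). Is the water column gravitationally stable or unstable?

ΔT = 7.7 − 9.8 = -2.1 K and ΔS = 33.90 − 33.85 = +0.05 psu (deep − shallow).
−αΔT = 2.31 × 10⁻⁴; βΔS = 4.00 × 10⁻⁵; sum Δρ/ρ₀ = 2.71 × 10⁻⁴.
Δρ/ρ₀ > 0, so Δρ > 0: deeper water is denser → statically stable.

stable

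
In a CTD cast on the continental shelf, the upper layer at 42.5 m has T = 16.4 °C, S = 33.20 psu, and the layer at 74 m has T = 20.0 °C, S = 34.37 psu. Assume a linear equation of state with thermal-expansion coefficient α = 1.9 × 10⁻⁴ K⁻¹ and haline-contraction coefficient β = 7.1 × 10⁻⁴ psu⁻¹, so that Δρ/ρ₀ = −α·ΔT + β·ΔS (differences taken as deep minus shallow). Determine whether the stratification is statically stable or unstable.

stable

ΔT = 20.0 − 16.4 = +3.6 K and ΔS = 34.37 − 33.20 = +1.17 psu (deep − shallow).
−αΔT = -6.84 × 10⁻⁴; βΔS = 8.307 × 10⁻⁴; sum Δρ/ρ₀ = 1.467 × 10⁻⁴.
Δρ/ρ₀ > 0, so Δρ > 0: deeper water is denser → statically stable.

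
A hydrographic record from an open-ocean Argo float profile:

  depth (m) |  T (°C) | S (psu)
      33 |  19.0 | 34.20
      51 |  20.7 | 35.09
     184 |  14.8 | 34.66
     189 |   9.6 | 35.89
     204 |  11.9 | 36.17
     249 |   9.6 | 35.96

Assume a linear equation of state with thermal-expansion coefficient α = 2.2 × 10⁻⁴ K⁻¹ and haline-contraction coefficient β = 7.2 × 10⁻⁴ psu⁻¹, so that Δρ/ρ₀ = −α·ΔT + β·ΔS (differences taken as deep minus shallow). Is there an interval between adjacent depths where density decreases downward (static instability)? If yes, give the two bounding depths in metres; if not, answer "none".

Evaluate Δρ/ρ₀ = −αΔT + βΔS across each adjacent pair:
  33–51 m: −αΔT+βΔS = −(2.2 × 10⁻⁴)(+1.7)+(7.2 × 10⁻⁴)(+0.89) = 2.7 × 10⁻⁴ → stable
  51–184 m: −αΔT+βΔS = −(2.2 × 10⁻⁴)(-5.9)+(7.2 × 10⁻⁴)(-0.43) = 9.9 × 10⁻⁴ → stable
  184–189 m: −αΔT+βΔS = −(2.2 × 10⁻⁴)(-5.2)+(7.2 × 10⁻⁴)(+1.23) = 2.0 × 10⁻³ → stable
  189–204 m: −αΔT+βΔS = −(2.2 × 10⁻⁴)(+2.3)+(7.2 × 10⁻⁴)(+0.28) = -3.0 × 10⁻⁴ → UNSTABLE
  204–249 m: −αΔT+βΔS = −(2.2 × 10⁻⁴)(-2.3)+(7.2 × 10⁻⁴)(-0.21) = 3.5 × 10⁻⁴ → stable
The 189–204 m interval has Δρ < 0: lighter water underlies denser water.

189–204 m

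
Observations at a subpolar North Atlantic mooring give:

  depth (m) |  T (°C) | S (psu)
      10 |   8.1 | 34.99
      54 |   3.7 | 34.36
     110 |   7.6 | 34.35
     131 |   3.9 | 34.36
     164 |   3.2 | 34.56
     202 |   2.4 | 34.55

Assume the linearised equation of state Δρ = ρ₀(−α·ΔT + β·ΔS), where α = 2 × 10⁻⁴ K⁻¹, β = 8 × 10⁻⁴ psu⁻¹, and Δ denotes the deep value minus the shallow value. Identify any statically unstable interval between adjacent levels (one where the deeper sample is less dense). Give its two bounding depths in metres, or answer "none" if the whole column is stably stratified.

54–110 m

Evaluate Δρ/ρ₀ = −αΔT + βΔS across each adjacent pair:
  10–54 m: −αΔT+βΔS = −(2 × 10⁻⁴)(-4.4)+(8 × 10⁻⁴)(-0.63) = 3.8 × 10⁻⁴ → stable
  54–110 m: −αΔT+βΔS = −(2 × 10⁻⁴)(+3.9)+(8 × 10⁻⁴)(-0.01) = -7.9 × 10⁻⁴ → UNSTABLE
  110–131 m: −αΔT+βΔS = −(2 × 10⁻⁴)(-3.7)+(8 × 10⁻⁴)(+0.01) = 7.5 × 10⁻⁴ → stable
  131–164 m: −αΔT+βΔS = −(2 × 10⁻⁴)(-0.7)+(8 × 10⁻⁴)(+0.20) = 3.0 × 10⁻⁴ → stable
  164–202 m: −αΔT+βΔS = −(2 × 10⁻⁴)(-0.8)+(8 × 10⁻⁴)(-0.01) = 1.5 × 10⁻⁴ → stable
The 54–110 m interval has Δρ < 0: lighter water underlies denser water.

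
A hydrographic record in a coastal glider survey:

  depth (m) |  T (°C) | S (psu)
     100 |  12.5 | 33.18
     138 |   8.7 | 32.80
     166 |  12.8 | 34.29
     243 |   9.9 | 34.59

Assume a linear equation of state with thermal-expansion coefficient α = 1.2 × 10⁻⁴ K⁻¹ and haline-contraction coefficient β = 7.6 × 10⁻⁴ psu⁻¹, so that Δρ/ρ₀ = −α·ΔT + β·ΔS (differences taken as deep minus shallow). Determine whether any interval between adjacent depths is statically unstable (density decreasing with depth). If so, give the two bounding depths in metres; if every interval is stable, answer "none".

none

Evaluate Δρ/ρ₀ = −αΔT + βΔS across each adjacent pair:
  100–138 m: −αΔT+βΔS = −(1.2 × 10⁻⁴)(-3.8)+(7.6 × 10⁻⁴)(-0.38) = 1.7 × 10⁻⁴ → stable
  138–166 m: −αΔT+βΔS = −(1.2 × 10⁻⁴)(+4.1)+(7.6 × 10⁻⁴)(+1.49) = 6.4 × 10⁻⁴ → stable
  166–243 m: −αΔT+βΔS = −(1.2 × 10⁻⁴)(-2.9)+(7.6 × 10⁻⁴)(+0.30) = 5.8 × 10⁻⁴ → stable
Every interval has Δρ > 0: the column is stably stratified throughout.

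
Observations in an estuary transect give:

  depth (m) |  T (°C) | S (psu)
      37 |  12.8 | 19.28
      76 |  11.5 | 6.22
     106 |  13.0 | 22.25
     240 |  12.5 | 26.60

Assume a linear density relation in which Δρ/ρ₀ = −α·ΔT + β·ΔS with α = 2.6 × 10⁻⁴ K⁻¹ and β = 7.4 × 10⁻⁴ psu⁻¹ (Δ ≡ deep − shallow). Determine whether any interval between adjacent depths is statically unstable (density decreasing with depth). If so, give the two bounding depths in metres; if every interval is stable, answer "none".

37–76 m

Evaluate Δρ/ρ₀ = −αΔT + βΔS across each adjacent pair:
  37–76 m: −αΔT+βΔS = −(2.6 × 10⁻⁴)(-1.3)+(7.4 × 10⁻⁴)(-13.06) = -9.3 × 10⁻³ → UNSTABLE
  76–106 m: −αΔT+βΔS = −(2.6 × 10⁻⁴)(+1.5)+(7.4 × 10⁻⁴)(+16.03) = 0.011 → stable
  106–240 m: −αΔT+βΔS = −(2.6 × 10⁻⁴)(-0.5)+(7.4 × 10⁻⁴)(+4.35) = 3.3 × 10⁻³ → stable
The 37–76 m interval has Δρ < 0: lighter water underlies denser water.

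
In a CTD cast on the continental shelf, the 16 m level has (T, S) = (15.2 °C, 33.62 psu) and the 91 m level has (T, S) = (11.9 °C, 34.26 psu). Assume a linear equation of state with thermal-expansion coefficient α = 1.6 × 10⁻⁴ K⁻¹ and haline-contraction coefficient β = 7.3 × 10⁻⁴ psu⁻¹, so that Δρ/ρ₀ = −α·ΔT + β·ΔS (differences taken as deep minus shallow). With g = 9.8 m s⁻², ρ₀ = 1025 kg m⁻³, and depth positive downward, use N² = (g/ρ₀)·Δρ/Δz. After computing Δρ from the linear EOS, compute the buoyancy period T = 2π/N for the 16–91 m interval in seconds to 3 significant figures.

ΔT = -3.3 K, ΔS = +0.64 psu (deep − shallow).
Δρ/ρ₀ = −αΔT + βΔS = 5.28 × 10⁻⁴ + 4.672 × 10⁻⁴ = 9.952 × 10⁻⁴, so Δρ ≈ 1.020 kg m⁻³.
N² = (g/ρ₀)·Δρ/Δz = g·(Δρ/ρ₀)/Δz = 9.8 × 9.952 × 10⁻⁴ / 75 = 1.3004 × 10⁻⁴ s⁻².
N = √(1.3004 × 10⁻⁴) = 0.011404 rad s⁻¹ → T = 2π/N = 550.96 s ≈ 551 s.

551 s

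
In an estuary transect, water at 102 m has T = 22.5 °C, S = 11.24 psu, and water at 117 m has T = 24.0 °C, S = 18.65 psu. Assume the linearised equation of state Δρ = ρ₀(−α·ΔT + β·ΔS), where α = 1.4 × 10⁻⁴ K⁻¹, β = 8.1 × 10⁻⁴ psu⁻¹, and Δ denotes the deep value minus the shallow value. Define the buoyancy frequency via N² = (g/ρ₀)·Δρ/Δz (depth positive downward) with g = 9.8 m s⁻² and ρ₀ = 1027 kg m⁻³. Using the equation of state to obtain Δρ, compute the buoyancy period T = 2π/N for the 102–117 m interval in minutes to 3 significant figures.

ΔT = +1.5 K, ΔS = +7.41 psu (deep − shallow).
Δρ/ρ₀ = −αΔT + βΔS = -2.10 × 10⁻⁴ + 6.0021 × 10⁻³ = 5.7921 × 10⁻³, so Δρ ≈ 5.948 kg m⁻³.
N² = (g/ρ₀)·Δρ/Δz = g·(Δρ/ρ₀)/Δz = 9.8 × 5.7921 × 10⁻³ / 15 = 3.7842 × 10⁻³ s⁻².
N = √(3.7842 × 10⁻³) = 0.061516 rad s⁻¹ → T = 2π/N = 102.14 s = 1.7023 min ≈ 1.70 min.

1.70 min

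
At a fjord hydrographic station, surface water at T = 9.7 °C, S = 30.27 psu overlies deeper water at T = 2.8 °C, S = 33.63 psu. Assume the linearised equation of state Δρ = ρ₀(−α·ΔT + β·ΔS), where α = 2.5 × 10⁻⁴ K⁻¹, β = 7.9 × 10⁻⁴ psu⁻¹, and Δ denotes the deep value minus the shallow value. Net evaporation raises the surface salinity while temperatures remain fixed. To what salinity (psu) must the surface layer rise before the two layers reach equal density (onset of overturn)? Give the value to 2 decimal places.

Neutral buoyancy requires −α(T_deep − T_surf) + β(S_deep − S_surf′) = 0.
S_surf′ = S_deep − (α/β)·ΔT = 33.63 − (2.5 × 10⁻⁴/7.9 × 10⁻⁴)·(-6.9) = 35.8135 psu.
Increase required: 35.8135 − 30.27 = 5.5435 psu.

35.81 psu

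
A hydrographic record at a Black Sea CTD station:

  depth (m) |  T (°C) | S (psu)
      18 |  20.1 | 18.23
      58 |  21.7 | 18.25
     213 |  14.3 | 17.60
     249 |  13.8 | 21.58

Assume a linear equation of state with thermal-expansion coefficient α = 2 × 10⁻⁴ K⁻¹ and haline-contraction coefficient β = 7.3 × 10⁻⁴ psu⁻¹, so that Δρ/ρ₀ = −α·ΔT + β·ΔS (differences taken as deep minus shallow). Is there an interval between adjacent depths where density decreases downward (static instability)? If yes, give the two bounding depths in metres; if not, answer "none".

Evaluate Δρ/ρ₀ = −αΔT + βΔS across each adjacent pair:
  18–58 m: −αΔT+βΔS = −(2 × 10⁻⁴)(+1.6)+(7.3 × 10⁻⁴)(+0.02) = -3.1 × 10⁻⁴ → UNSTABLE
  58–213 m: −αΔT+βΔS = −(2 × 10⁻⁴)(-7.4)+(7.3 × 10⁻⁴)(-0.65) = 1.0 × 10⁻³ → stable
  213–249 m: −αΔT+βΔS = −(2 × 10⁻⁴)(-0.5)+(7.3 × 10⁻⁴)(+3.98) = 3.0 × 10⁻³ → stable
The 18–58 m interval has Δρ < 0: lighter water underlies denser water.

18–58 m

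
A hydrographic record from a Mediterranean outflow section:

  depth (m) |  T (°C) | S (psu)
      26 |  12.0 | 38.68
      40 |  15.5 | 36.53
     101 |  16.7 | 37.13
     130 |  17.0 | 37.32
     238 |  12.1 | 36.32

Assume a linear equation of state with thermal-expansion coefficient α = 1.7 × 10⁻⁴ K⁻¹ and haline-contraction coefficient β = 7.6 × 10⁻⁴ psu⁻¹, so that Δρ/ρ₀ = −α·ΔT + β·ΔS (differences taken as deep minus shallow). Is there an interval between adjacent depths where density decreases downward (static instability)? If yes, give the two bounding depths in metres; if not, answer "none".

26–40 m

Evaluate Δρ/ρ₀ = −αΔT + βΔS across each adjacent pair:
  26–40 m: −αΔT+βΔS = −(1.7 × 10⁻⁴)(+3.5)+(7.6 × 10⁻⁴)(-2.15) = -2.2 × 10⁻³ → UNSTABLE
  40–101 m: −αΔT+βΔS = −(1.7 × 10⁻⁴)(+1.2)+(7.6 × 10⁻⁴)(+0.60) = 2.5 × 10⁻⁴ → stable
  101–130 m: −αΔT+βΔS = −(1.7 × 10⁻⁴)(+0.3)+(7.6 × 10⁻⁴)(+0.19) = 9.3 × 10⁻⁵ → stable
  130–238 m: −αΔT+βΔS = −(1.7 × 10⁻⁴)(-4.9)+(7.6 × 10⁻⁴)(-1.00) = 7.3 × 10⁻⁵ → stable
The 26–40 m interval has Δρ < 0: lighter water underlies denser water.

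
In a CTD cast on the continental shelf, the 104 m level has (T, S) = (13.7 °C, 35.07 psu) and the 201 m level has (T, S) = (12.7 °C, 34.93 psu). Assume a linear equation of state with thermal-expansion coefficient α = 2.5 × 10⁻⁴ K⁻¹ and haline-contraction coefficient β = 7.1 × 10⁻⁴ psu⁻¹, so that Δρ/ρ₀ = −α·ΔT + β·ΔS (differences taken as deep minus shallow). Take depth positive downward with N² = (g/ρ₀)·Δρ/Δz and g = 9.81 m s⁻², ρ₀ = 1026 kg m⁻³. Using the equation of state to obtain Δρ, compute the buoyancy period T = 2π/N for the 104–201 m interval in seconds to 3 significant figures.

1.61 × 10³ s

ΔT = -1.0 K, ΔS = -0.14 psu (deep − shallow).
Δρ/ρ₀ = −αΔT + βΔS = 2.50 × 10⁻⁴ − 9.94 × 10⁻⁵ = 1.506 × 10⁻⁴, so Δρ ≈ 0.1545 kg m⁻³.
N² = (g/ρ₀)·Δρ/Δz = g·(Δρ/ρ₀)/Δz = 9.81 × 1.506 × 10⁻⁴ / 97 = 1.5231 × 10⁻⁵ s⁻².
N = √(1.5231 × 10⁻⁵) = 3.9027 × 10⁻³ rad s⁻¹ → T = 2π/N = 1.6100 × 10³ s ≈ 1.61 × 10³ s.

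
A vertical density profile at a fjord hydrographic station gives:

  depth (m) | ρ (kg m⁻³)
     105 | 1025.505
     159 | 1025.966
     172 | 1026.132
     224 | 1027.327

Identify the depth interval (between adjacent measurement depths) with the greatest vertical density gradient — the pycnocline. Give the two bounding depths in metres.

Compute the density gradient over each adjacent pair:
  105–159 m: Δρ/Δz = 0.461/54 = 8.5 × 10⁻³ kg m⁻⁴
  159–172 m: Δρ/Δz = 0.166/13 = 0.013 kg m⁻⁴
  172–224 m: Δρ/Δz = 1.195/52 = 0.023 kg m⁻⁴
The largest gradient is in the 172–224 m interval — the pycnocline.

172–224 m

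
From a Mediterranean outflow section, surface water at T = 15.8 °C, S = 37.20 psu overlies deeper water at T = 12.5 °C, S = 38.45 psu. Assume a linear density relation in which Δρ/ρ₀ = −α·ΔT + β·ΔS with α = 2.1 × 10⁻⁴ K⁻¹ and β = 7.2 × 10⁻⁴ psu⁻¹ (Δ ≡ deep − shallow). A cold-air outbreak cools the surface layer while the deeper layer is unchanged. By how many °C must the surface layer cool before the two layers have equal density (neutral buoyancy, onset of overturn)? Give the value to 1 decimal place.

7.6 °C

Neutral buoyancy requires Δρ = 0, i.e. −α(T_deep − T_surf′) + β(S_deep − S_surf) = 0.
T_surf′ = T_deep − (β/α)·ΔS = 12.5 − (7.2 × 10⁻⁴/2.1 × 10⁻⁴)·(+1.25) = 8.214 °C.
Cooling required: 15.8 − (8.214) = 7.586 °C.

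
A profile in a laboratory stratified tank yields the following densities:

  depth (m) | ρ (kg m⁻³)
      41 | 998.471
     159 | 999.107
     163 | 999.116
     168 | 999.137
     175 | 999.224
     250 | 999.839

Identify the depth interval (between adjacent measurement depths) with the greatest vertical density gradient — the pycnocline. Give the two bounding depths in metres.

Compute the density gradient over each adjacent pair:
  41–159 m: Δρ/Δz = 0.636/118 = 5.4 × 10⁻³ kg m⁻⁴
  159–163 m: Δρ/Δz = 0.009/4 = 2.2 × 10⁻³ kg m⁻⁴
  163–168 m: Δρ/Δz = 0.021/5 = 4.2 × 10⁻³ kg m⁻⁴
  168–175 m: Δρ/Δz = 0.087/7 = 0.012 kg m⁻⁴
  175–250 m: Δρ/Δz = 0.615/75 = 8.2 × 10⁻³ kg m⁻⁴
The largest gradient is in the 168–175 m interval — the pycnocline.

168–175 m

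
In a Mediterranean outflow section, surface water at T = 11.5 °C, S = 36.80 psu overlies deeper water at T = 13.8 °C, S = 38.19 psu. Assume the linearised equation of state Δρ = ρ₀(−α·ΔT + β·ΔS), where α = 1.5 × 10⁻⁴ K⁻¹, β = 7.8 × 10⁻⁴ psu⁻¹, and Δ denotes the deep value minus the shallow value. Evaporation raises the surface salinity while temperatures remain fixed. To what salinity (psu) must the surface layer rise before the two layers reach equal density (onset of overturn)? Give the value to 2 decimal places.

37.75 psu

Neutral buoyancy requires −α(T_deep − T_surf) + β(S_deep − S_surf′) = 0.
S_surf′ = S_deep − (α/β)·ΔT = 38.19 − (1.5 × 10⁻⁴/7.8 × 10⁻⁴)·(+2.3) = 37.7477 psu.
Increase required: 37.7477 − 36.80 = 0.9477 psu.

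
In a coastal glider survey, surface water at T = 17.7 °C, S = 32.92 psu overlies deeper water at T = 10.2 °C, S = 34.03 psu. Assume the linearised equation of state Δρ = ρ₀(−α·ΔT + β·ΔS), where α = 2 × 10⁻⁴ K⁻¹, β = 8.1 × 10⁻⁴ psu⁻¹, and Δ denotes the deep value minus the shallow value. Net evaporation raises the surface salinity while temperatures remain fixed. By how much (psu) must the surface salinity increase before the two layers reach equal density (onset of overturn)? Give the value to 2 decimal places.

Neutral buoyancy requires −α(T_deep − T_surf) + β(S_deep − S_surf′) = 0.
S_surf′ = S_deep − (α/β)·ΔT = 34.03 − (2 × 10⁻⁴/8.1 × 10⁻⁴)·(-7.5) = 35.8819 psu.
Increase required: 35.8819 − 32.92 = 2.9619 psu.

2.96 psu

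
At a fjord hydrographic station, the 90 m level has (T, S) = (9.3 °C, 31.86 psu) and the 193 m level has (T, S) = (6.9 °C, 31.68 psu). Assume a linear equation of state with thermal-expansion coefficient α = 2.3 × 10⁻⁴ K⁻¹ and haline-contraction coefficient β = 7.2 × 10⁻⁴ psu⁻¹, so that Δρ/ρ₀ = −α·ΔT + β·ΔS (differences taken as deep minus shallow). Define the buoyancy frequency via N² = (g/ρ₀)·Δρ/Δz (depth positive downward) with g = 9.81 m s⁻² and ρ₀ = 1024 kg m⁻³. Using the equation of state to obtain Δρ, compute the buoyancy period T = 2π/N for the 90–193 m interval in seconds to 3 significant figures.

991 s

ΔT = -2.4 K, ΔS = -0.18 psu (deep − shallow).
Δρ/ρ₀ = −αΔT + βΔS = 5.52 × 10⁻⁴ − 1.296 × 10⁻⁴ = 4.224 × 10⁻⁴, so Δρ ≈ 0.4325 kg m⁻³.
N² = (g/ρ₀)·Δρ/Δz = g·(Δρ/ρ₀)/Δz = 9.81 × 4.224 × 10⁻⁴ / 103 = 4.0231 × 10⁻⁵ s⁻².
N = √(4.0231 × 10⁻⁵) = 6.3428 × 10⁻³ rad s⁻¹ → T = 2π/N = 990.60 s ≈ 991 s.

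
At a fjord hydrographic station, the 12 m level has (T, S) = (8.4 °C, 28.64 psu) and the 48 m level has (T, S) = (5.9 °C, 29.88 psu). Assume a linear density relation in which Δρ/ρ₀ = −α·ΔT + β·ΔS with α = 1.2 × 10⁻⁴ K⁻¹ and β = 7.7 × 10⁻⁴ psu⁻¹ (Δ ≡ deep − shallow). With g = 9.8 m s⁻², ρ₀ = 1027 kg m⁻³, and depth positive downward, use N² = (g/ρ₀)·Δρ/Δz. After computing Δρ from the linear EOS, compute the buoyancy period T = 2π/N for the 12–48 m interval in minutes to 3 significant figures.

5.67 min

ΔT = -2.5 K, ΔS = +1.24 psu (deep − shallow).
Δρ/ρ₀ = −αΔT + βΔS = 3.00 × 10⁻⁴ + 9.548 × 10⁻⁴ = 1.2548 × 10⁻³, so Δρ ≈ 1.289 kg m⁻³.
N² = (g/ρ₀)·Δρ/Δz = g·(Δρ/ρ₀)/Δz = 9.8 × 1.2548 × 10⁻³ / 36 = 3.4158 × 10⁻⁴ s⁻².
N = √(3.4158 × 10⁻⁴) = 0.018482 rad s⁻¹ → T = 2π/N = 339.96 s = 5.6660 min ≈ 5.67 min.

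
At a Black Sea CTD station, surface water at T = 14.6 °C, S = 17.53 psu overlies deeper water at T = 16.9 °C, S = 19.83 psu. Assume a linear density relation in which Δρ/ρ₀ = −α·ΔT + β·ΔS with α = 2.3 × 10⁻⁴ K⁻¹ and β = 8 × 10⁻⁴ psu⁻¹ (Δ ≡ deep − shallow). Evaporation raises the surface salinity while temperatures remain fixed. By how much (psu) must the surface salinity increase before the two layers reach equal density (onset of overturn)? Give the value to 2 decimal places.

1.64 psu

Neutral buoyancy requires −α(T_deep − T_surf) + β(S_deep − S_surf′) = 0.
S_surf′ = S_deep − (α/β)·ΔT = 19.83 − (2.3 × 10⁻⁴/8 × 10⁻⁴)·(+2.3) = 19.1687 psu.
Increase required: 19.1687 − 17.53 = 1.6387 psu.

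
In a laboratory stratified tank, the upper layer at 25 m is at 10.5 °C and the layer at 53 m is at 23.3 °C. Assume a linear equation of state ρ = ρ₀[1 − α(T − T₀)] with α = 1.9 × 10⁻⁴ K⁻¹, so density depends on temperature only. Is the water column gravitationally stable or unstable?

ΔT = 23.3 − 10.5 = +12.8 K, so Δρ/ρ₀ = −αΔT = -2.432 × 10⁻³.
Δρ/ρ₀ < 0, so Δρ < 0: deeper water is lighter → statically unstable; the column would overturn.

unstable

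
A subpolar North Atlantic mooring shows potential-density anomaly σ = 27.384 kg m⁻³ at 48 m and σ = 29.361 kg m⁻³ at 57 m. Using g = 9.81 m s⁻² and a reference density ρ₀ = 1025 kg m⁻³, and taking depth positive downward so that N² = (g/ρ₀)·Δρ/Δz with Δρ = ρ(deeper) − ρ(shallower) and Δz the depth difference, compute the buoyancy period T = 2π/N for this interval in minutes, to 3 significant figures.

Δρ = 1029.361 − 1027.384 = 1.977 kg m⁻³ over Δz = 57 − 48 = 9 m.
N² = (9.81/1025) × (1.977/9) = 2.1024 × 10⁻³ s⁻².
N = √(2.1024 × 10⁻³) = 0.045852 rad s⁻¹, so T = 2π/N = 137.03 s = 2.2838 min ≈ 2.28 min.
A positive N² confirms static stability across the interval.

2.28 min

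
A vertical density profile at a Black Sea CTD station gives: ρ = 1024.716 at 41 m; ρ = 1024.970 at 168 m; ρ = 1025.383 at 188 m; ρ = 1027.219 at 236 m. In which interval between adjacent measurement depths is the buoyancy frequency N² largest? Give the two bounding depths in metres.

188–236 m

Compute the density gradient over each adjacent pair:
  41–168 m: Δρ/Δz = 0.254/127 = 2.0 × 10⁻³ kg m⁻⁴
  168–188 m: Δρ/Δz = 0.413/20 = 0.021 kg m⁻⁴
  188–236 m: Δρ/Δz = 1.836/48 = 0.038 kg m⁻⁴
The largest gradient is in the 188–236 m interval — the pycnocline.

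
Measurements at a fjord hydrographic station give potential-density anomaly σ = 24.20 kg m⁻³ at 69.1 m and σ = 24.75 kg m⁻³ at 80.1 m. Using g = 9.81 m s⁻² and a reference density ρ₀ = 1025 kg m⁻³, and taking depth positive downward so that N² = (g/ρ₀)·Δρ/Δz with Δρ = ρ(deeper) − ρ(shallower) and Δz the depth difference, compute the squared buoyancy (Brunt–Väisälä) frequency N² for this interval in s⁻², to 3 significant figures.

Δρ = 1024.75 − 1024.20 = 0.55 kg m⁻³ over Δz = 80.1 − 69.1 = 11 m.
N² = (9.81/1025) × (0.55/11) = 4.7854 × 10⁻⁴ s⁻² ≈ 4.79 × 10⁻⁴ s⁻².
N² > 0, so the interval is statically stable.

4.79 × 10⁻⁴ s⁻²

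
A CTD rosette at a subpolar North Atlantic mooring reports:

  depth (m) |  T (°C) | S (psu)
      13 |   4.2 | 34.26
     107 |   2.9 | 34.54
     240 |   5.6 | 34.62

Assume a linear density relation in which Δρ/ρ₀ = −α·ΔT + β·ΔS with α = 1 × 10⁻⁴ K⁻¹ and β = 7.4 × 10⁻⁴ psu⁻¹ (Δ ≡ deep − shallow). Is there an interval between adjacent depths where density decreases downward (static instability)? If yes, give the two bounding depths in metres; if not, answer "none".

Evaluate Δρ/ρ₀ = −αΔT + βΔS across each adjacent pair:
  13–107 m: −αΔT+βΔS = −(1 × 10⁻⁴)(-1.3)+(7.4 × 10⁻⁴)(+0.28) = 3.4 × 10⁻⁴ → stable
  107–240 m: −αΔT+βΔS = −(1 × 10⁻⁴)(+2.7)+(7.4 × 10⁻⁴)(+0.08) = -2.1 × 10⁻⁴ → UNSTABLE
The 107–240 m interval has Δρ < 0: lighter water underlies denser water.

107–240 m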